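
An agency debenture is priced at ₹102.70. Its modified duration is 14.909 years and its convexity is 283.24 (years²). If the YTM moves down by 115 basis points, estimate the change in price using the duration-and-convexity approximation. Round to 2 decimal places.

+₹19.53

Duration effect: -D_mod·Δy = -14.909 × (-0.0115) = +0.1714535
Convexity effect: ½·C·(Δy)² = 0.5 × 283.24 × (-0.0115)² = +0.018729245
ΔP/P ≈ +0.1714535 + 0.018729245 = +0.190182745
ΔP ≈ 102.70 × (+0.190182745) = +19.5317679115.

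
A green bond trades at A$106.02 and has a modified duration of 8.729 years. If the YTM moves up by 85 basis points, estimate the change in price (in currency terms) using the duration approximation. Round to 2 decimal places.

-A$7.87

Duration approximation: ΔP/P ≈ -D_mod · Δy = -8.729 × (+0.0085) = -0.0741965.
ΔP ≈ 106.02 × (-0.0741965) = -7.86631293.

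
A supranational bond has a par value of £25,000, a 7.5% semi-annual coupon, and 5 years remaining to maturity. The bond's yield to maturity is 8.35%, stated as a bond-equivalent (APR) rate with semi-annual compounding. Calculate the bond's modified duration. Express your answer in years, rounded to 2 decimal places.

Periodic yield y = 0.04175. First find Macaulay duration:
  t   CF        PV=CF/(1+0.04175)^t    t·PV
  1       937.50       899.9280       899.9280
  2       937.50       863.8618     1,727.7236
  3       937.50       829.2410     2,487.7229
  4       937.50       796.0076     3,184.0306
  5       937.50       764.1062     3,820.5311
  6       937.50       733.4833     4,400.8997
  7       937.50       704.0876     4,928.6134
  8       937.50       675.8701     5,406.9604
  9       937.50       648.7833     5,839.0501
  10   25,937.50    17,230.3073   172,303.0729
  Σ                 24,145.6762   204,998.5326
P = 24,145.6762; Macaulay duration = 204,998.5326 / 24,145.6762 = 8.49007 half-year periods = 4.24504 years.
Modified duration = D_Mac / (1 + y) = 4.24504 / 1.04175 = 4.07491 years.

4.07 years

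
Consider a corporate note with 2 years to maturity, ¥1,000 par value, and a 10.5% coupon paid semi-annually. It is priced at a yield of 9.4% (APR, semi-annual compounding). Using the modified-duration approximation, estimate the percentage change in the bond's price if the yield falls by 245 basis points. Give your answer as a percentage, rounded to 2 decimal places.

Periodic yield y = 0.047. Modified duration first:
  t   CF        PV=CF/(1+0.047)^t    t·PV
  1        52.50        50.1433        50.1433
  2        52.50        47.8923        95.7847
  3        52.50        45.7424       137.2273
  4     1,052.50       875.8614     3,503.4455
  Σ                  1,019.6394     3,786.6007
P = 1,019.6394; D_Mac = 3.71367 half-year periods = 1.85683 yrs; D_mod = 1.85683/(1+0.047) = 1.77348 yrs.
ΔP/P ≈ -D_mod · Δy = -1.77348 × (-0.0245) = +0.043450 = +4.3450%.

+4.35%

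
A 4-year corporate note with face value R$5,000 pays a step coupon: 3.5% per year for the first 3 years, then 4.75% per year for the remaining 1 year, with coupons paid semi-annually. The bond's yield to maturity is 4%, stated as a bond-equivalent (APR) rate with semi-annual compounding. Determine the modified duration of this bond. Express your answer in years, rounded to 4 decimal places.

Periodic yield y = 0.02. First find Macaulay duration:
  t   CF        PV=CF/(1+0.02)^t    t·PV
  1        87.50        85.7843        85.7843
  2        87.50        84.1023       168.2045
  3        87.50        82.4532       247.3596
  4        87.50        80.8365       323.3459
  5        87.50        79.2514       396.2572
  6        87.50        77.6975       466.1850
  7       118.75       103.3790       723.6531
  8     5,118.75     4,368.8038    34,950.4307
  Σ                  4,962.3081    37,361.2204
P = 4,962.3081; Macaulay duration = 37,361.2204 / 4,962.3081 = 7.52900 half-year periods = 3.76450 years.
Modified duration = D_Mac / (1 + y) = 3.76450 / 1.02 = 3.69069 years.

3.6907 years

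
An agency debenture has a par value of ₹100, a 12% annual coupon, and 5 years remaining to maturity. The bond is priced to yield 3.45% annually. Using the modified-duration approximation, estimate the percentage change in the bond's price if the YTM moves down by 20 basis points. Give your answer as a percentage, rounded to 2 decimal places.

Periodic yield y = 0.0345. Modified duration first:
  t   CF        PV=CF/(1+0.0345)^t    t·PV
  1        12.00        11.5998        11.5998
  2        12.00        11.2130        22.4259
  3        12.00        10.8390        32.5170
  4        12.00        10.4775        41.9102
  5       112.00        94.5291       472.6455
  Σ                    138.6584       581.0984
P = 138.6584; D_Mac = 4.19086 yrs; D_mod = 4.19086/(1+0.0345) = 4.05110 yrs.
ΔP/P ≈ -D_mod · Δy = -4.05110 × (-0.002) = +0.008102 = +0.8102%.

+0.81%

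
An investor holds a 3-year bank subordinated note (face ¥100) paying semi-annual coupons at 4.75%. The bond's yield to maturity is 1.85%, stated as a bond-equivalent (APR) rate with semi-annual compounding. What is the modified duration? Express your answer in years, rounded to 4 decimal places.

2.8132 years

Periodic yield y = 0.00925. First find Macaulay duration:
  t   CF        PV=CF/(1+0.00925)^t    t·PV
  1        2.375         2.3532         2.3532
  2        2.375         2.3317         4.6633
  3        2.375         2.3103         6.9309
  4        2.375         2.2891         9.1565
  5        2.375         2.2681        11.3407
  6      102.375        96.8727       581.2361
  Σ                    108.4251       615.6808
P = 108.4251; Macaulay duration = 615.6808 / 108.4251 = 5.67839 half-year periods = 2.83920 years.
Modified duration = D_Mac / (1 + y) = 2.83920 / 1.00925 = 2.81318 years.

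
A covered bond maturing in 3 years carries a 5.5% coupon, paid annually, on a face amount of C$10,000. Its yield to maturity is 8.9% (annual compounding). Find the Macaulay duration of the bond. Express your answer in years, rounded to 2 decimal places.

Periodic yield y = 0.089. Discount each cash flow and weight by its year:
  t   CF        PV=CF/(1+0.089)^t    t·PV
  1       550.00       505.0505       505.0505
  2       550.00       463.7746       927.5491
  3    10,550.00     8,168.9986    24,506.9957
  Σ                  9,137.8236    25,939.5954
Price P = Σ PV = 9,137.8236.
Macaulay duration = Σ(t·PV) / P = 25,939.5954 / 9,137.8236 = 2.83871 years.

2.84 years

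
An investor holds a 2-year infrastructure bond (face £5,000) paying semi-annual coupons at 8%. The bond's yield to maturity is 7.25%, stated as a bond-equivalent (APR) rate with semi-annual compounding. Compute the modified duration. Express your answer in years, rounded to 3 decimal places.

Periodic yield y = 0.03625. First find Macaulay duration:
  t   CF        PV=CF/(1+0.03625)^t    t·PV
  1       200.00       193.0036       193.0036
  2       200.00       186.2520       372.5040
  3       200.00       179.7365       539.2096
  4     5,200.00     4,509.6742    18,038.6969
  Σ                  5,068.6664    19,143.4141
P = 5,068.6664; Macaulay duration = 19,143.4141 / 5,068.6664 = 3.77681 half-year periods = 1.88841 years.
Modified duration = D_Mac / (1 + y) = 1.88841 / 1.03625 = 1.82235 years.

1.822 years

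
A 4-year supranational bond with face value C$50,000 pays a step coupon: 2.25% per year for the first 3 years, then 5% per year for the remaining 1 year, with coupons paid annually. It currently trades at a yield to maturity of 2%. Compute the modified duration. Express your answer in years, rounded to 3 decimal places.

Periodic yield y = 0.02. First find Macaulay duration:
  t   CF        PV=CF/(1+0.02)^t    t·PV
  1     1,125.00     1,102.9412     1,102.9412
  2     1,125.00     1,081.3149     2,162.6298
  3     1,125.00     1,060.1126     3,180.3379
  4    52,500.00    48,501.8849   194,007.5395
  Σ                 51,746.2535   200,453.4483
P = 51,746.2535; Macaulay duration = 200,453.4483 / 51,746.2535 = 3.87378 years.
Modified duration = D_Mac / (1 + y) = 3.87378 / 1.02 = 3.79782 years.

3.798 years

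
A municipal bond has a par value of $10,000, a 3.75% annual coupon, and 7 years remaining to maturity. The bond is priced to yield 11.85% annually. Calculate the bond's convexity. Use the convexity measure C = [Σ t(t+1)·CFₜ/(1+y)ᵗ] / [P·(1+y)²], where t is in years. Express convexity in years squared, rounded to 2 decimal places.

36.91

With y = 0.1185:
  t   CF        PV=CF/(1+0.1185)^t    t·PV        t(t+1)·PV
  1       375.00       335.2705       335.2705         670.5409
  2       375.00       299.7501       599.5001       1,798.5004
  3       375.00       267.9929       803.9787       3,215.9149
  4       375.00       239.6003       958.4011       4,792.0055
  5       375.00       214.2157     1,071.0786       6,426.4714
  6       375.00       191.5205     1,149.1232       8,043.8623
  7    10,375.00     4,737.3578    33,161.5045     265,292.0364
  Σ                  6,285.7077    38,078.8567     290,239.3318
P = 6,285.7077.
Convexity = Σ t(t+1)·PV / [P·(1+y)²] = 290,239.3318 / (6,285.7077 × 1.251042) = 36.90882.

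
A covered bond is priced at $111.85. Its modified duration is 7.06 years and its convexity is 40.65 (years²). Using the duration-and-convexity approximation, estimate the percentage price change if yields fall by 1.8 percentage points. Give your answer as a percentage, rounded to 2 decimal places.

Duration effect: -D_mod·Δy = -7.06 × (-0.018) = +0.127080
Convexity effect: ½·C·(Δy)² = 0.5 × 40.65 × (-0.018)² = +0.0065853
ΔP/P ≈ +0.127080 + 0.0065853 = +0.1336653
= +13.36653%.

+13.37%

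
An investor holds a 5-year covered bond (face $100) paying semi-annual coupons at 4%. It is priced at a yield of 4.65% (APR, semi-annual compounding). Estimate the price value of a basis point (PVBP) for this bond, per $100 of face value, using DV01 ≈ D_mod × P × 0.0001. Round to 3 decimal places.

$0.043

Periodic yield y = 0.02325.
  t   CF        PV=CF/(1+0.02325)^t    t·PV
  1         2.00         1.9546         1.9546
  2         2.00         1.9101         3.8203
  3         2.00         1.8667         5.6002
  4         2.00         1.8243         7.2973
  5         2.00         1.7829         8.9144
  6         2.00         1.7424        10.4542
  7         2.00         1.7028        11.9194
  8         2.00         1.6641        13.3127
  9         2.00         1.6263        14.6365
  10      102.00        81.0555       810.5553
  Σ                     97.1297       888.4649
P = 97.1297; D_Mac = 9.14720 half-year periods = 4.57360 yrs; D_mod = 4.46968 yrs.
DV01 ≈ 4.46968 × 97.1297 × 0.0001 = 0.043414.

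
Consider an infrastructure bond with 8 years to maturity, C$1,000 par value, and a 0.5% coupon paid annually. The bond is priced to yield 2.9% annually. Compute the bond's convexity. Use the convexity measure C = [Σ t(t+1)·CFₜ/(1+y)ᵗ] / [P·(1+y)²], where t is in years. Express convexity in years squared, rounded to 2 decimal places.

66.26

With y = 0.029:
  t   CF        PV=CF/(1+0.029)^t    t·PV        t(t+1)·PV
  1         5.00         4.8591         4.8591           9.7182
  2         5.00         4.7221         9.4443          28.3329
  3         5.00         4.5891        13.7672          55.0687
  4         5.00         4.4597        17.8389          89.1946
  5         5.00         4.3340        21.6702         130.0213
  6         5.00         4.2119        25.2714         176.8997
  7         5.00         4.0932        28.6524         229.2189
  8     1,005.00       799.5453     6,396.3622      57,567.2601
  Σ                    830.8144     6,517.8657      58,285.7143
P = 830.8144.
Convexity = Σ t(t+1)·PV / [P·(1+y)²] = 58,285.7143 / (830.8144 × 1.058841) = 66.25632.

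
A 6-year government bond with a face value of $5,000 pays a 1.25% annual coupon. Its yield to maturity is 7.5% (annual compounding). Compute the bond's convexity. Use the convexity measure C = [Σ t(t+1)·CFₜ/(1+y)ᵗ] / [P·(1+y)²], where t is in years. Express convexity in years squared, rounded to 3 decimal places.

With y = 0.075:
  t   CF        PV=CF/(1+0.075)^t    t·PV        t(t+1)·PV
  1        62.50        58.1395        58.1395         116.2791
  2        62.50        54.0833       108.1666         324.4997
  3        62.50        50.3100       150.9301         603.7204
  4        62.50        46.8000       187.2001         936.0007
  5        62.50        43.5349       217.6746       1,306.0474
  6     5,062.50     3,280.3052    19,681.8311     137,772.8179
  Σ                  3,533.1730    20,403.9420     141,059.3652
P = 3,533.1730.
Convexity = Σ t(t+1)·PV / [P·(1+y)²] = 141,059.3652 / (3,533.1730 × 1.155625) = 34.54778.

34.548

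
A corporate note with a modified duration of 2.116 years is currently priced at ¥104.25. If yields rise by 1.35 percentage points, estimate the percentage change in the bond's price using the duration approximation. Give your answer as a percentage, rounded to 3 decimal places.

Duration approximation: ΔP/P ≈ -D_mod · Δy = -2.116 × (+0.0135) = -0.028566.
As a percentage: -2.8566%.

-2.857%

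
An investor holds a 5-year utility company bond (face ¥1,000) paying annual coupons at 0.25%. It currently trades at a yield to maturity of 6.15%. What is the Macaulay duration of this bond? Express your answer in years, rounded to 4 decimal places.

4.9705 years

Periodic yield y = 0.0615. Discount each cash flow and weight by its year:
  t   CF        PV=CF/(1+0.0615)^t    t·PV
  1         2.50         2.3552         2.3552
  2         2.50         2.2187         4.4374
  3         2.50         2.0902         6.2705
  4         2.50         1.9691         7.8763
  5     1,002.50       743.8483     3,719.2416
  Σ                    752.4814     3,740.1809
Price P = Σ PV = 752.4814.
Macaulay duration = Σ(t·PV) / P = 3,740.1809 / 752.4814 = 4.97046 years.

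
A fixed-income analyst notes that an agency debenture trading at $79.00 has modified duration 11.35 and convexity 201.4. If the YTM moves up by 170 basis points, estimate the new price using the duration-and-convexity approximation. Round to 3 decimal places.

$66.056

Duration effect: -D_mod·Δy = -11.35 × (+0.017) = -0.192950
Convexity effect: ½·C·(Δy)² = 0.5 × 201.4 × (0.017)² = +0.0291023
ΔP/P ≈ -0.192950 + 0.0291023 = -0.1638477
New price ≈ 79.00 × (1 - 0.1638477) = 66.0560317.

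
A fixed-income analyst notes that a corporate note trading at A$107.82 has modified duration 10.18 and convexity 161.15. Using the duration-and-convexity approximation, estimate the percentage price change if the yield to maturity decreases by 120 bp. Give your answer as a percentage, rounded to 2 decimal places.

Duration effect: -D_mod·Δy = -10.18 × (-0.012) = +0.122160
Convexity effect: ½·C·(Δy)² = 0.5 × 161.15 × (-0.012)² = +0.0116028
ΔP/P ≈ +0.122160 + 0.0116028 = +0.1337628
= +13.37628%.

+13.38%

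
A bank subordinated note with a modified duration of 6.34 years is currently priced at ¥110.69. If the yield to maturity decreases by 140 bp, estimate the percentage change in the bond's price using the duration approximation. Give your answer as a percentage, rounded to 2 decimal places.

Duration approximation: ΔP/P ≈ -D_mod · Δy = -6.34 × (-0.014) = +0.088760.
As a percentage: +8.8760%.

+8.88%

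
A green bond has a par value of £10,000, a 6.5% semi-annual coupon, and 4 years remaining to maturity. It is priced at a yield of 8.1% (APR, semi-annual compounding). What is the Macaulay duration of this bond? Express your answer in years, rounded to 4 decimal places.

3.5721 years

Periodic yield y = 0.0405. Discount each cash flow and weight by its period:
  t   CF        PV=CF/(1+0.0405)^t    t·PV
  1       325.00       312.3498       312.3498
  2       325.00       300.1921       600.3841
  3       325.00       288.5075       865.5225
  4       325.00       277.2778     1,109.1110
  5       325.00       266.4851     1,332.4255
  6       325.00       256.1125     1,536.6753
  7       325.00       246.1437     1,723.0061
  8    10,325.00     7,515.4222    60,123.3777
  Σ                  9,462.4907    67,602.8520
Price P = Σ PV = 9,462.4907.
Macaulay duration = Σ(t·PV) / P = 67,602.8520 / 9,462.4907 = 7.14430 half-year periods.
In years: 7.14430 / 2 = 3.57215 years.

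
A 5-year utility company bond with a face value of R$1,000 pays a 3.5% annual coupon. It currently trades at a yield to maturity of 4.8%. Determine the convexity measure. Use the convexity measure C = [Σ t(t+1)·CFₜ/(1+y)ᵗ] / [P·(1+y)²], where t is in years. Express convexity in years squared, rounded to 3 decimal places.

24.866

With y = 0.048:
  t   CF        PV=CF/(1+0.048)^t    t·PV        t(t+1)·PV
  1        35.00        33.3969        33.3969          66.7939
  2        35.00        31.8673        63.7346         191.2039
  3        35.00        30.4077        91.2232         364.8929
  4        35.00        29.0150       116.0601         580.3005
  5     1,035.00       818.7172     4,093.5862      24,561.5173
  Σ                    943.4043     4,398.0011      25,764.7084
P = 943.4043.
Convexity = Σ t(t+1)·PV / [P·(1+y)²] = 25,764.7084 / (943.4043 × 1.098304) = 24.86594.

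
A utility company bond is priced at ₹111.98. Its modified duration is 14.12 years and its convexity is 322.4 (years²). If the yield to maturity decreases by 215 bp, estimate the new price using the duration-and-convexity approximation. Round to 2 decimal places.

Duration effect: -D_mod·Δy = -14.12 × (-0.0215) = +0.303580
Convexity effect: ½·C·(Δy)² = 0.5 × 322.4 × (-0.0215)² = +0.0745147
ΔP/P ≈ +0.303580 + 0.0745147 = +0.3780947
New price ≈ 111.98 × (1 + 0.3780947) = 154.319044506.

₹154.32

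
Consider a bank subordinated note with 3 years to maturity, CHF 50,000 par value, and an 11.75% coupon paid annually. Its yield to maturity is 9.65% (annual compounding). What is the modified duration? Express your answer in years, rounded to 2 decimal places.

Periodic yield y = 0.0965. First find Macaulay duration:
  t   CF        PV=CF/(1+0.0965)^t    t·PV
  1     5,875.00     5,357.9571     5,357.9571
  2     5,875.00     4,886.4178     9,772.8356
  3    55,875.00    42,382.9936   127,148.9807
  Σ                 52,627.3685   142,279.7734
P = 52,627.3685; Macaulay duration = 142,279.7734 / 52,627.3685 = 2.70353 years.
Modified duration = D_Mac / (1 + y) = 2.70353 / 1.0965 = 2.46560 years.

2.47 years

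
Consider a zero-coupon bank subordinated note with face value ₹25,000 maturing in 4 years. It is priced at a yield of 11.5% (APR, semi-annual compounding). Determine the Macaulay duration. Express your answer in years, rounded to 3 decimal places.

A zero-coupon bond has a single cash flow at maturity, so its Macaulay duration equals its maturity: 4 years.
(Equivalently: 8 semi-annual periods ÷ 2 = 4 years.)

4.000 years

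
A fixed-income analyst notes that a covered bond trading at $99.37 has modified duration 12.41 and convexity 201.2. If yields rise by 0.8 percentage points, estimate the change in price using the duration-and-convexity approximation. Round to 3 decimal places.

Duration effect: -D_mod·Δy = -12.41 × (+0.008) = -0.099280
Convexity effect: ½·C·(Δy)² = 0.5 × 201.2 × (0.008)² = +0.0064384
ΔP/P ≈ -0.099280 + 0.0064384 = -0.0928416
ΔP ≈ 99.37 × (-0.0928416) = -9.225669792.

-$9.226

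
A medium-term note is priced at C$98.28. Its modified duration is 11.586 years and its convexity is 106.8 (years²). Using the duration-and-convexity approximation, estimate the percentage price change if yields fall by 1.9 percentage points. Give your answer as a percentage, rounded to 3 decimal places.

+23.941%

Duration effect: -D_mod·Δy = -11.586 × (-0.019) = +0.220134
Convexity effect: ½·C·(Δy)² = 0.5 × 106.8 × (-0.019)² = +0.0192774
ΔP/P ≈ +0.220134 + 0.0192774 = +0.2394114
= +23.94114%.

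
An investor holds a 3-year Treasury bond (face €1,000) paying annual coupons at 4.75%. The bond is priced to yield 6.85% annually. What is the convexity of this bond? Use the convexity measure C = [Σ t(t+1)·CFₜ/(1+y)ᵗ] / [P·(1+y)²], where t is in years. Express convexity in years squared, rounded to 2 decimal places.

9.87

With y = 0.0685:
  t   CF        PV=CF/(1+0.0685)^t    t·PV        t(t+1)·PV
  1        47.50        44.4548        44.4548          88.9097
  2        47.50        41.6049        83.2098         249.6294
  3     1,047.50       858.6782     2,576.0347      10,304.1388
  Σ                    944.7380     2,703.6993      10,642.6779
P = 944.7380.
Convexity = Σ t(t+1)·PV / [P·(1+y)²] = 10,642.6779 / (944.7380 × 1.141692) = 9.86712.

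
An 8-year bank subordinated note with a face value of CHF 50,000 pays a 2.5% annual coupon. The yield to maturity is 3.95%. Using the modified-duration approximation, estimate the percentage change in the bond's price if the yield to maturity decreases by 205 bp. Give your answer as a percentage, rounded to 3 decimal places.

Periodic yield y = 0.0395. Modified duration first:
  t   CF        PV=CF/(1+0.0395)^t    t·PV
  1     1,250.00     1,202.5012     1,202.5012
  2     1,250.00     1,156.8073     2,313.6146
  3     1,250.00     1,112.8497     3,338.5492
  4     1,250.00     1,070.5625     4,282.2501
  5     1,250.00     1,029.8822     5,149.4109
  6     1,250.00       990.7477     5,944.4859
  7     1,250.00       953.1002     6,671.7013
  8    51,250.00    37,592.2154   300,737.7231
  Σ                 45,108.6662   329,640.2365
P = 45,108.6662; D_Mac = 7.30769 yrs; D_mod = 7.30769/(1+0.0395) = 7.03001 yrs.
ΔP/P ≈ -D_mod · Δy = -7.03001 × (-0.0205) = +0.144115 = +14.4115%.

+14.412%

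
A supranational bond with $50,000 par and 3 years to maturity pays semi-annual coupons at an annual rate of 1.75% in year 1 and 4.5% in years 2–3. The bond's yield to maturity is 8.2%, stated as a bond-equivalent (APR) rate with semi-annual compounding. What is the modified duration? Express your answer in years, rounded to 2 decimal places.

2.78 years

Periodic yield y = 0.041. First find Macaulay duration:
  t   CF        PV=CF/(1+0.041)^t    t·PV
  1       437.50       420.2690       420.2690
  2       437.50       403.7166       807.4332
  3     1,125.00       997.2415     2,991.7244
  4     1,125.00       957.9649     3,831.8597
  5     1,125.00       920.2353     4,601.1764
  6    51,125.00    40,172.5078   241,035.0469
  Σ                 43,871.9350   253,687.5095
P = 43,871.9350; Macaulay duration = 253,687.5095 / 43,871.9350 = 5.78246 half-year periods = 2.89123 years.
Modified duration = D_Mac / (1 + y) = 2.89123 / 1.041 = 2.77736 years.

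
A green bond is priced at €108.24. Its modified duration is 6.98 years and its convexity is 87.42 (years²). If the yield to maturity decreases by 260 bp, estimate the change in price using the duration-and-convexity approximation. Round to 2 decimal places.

+€22.84

Duration effect: -D_mod·Δy = -6.98 × (-0.026) = +0.181480
Convexity effect: ½·C·(Δy)² = 0.5 × 87.42 × (-0.026)² = +0.02954796
ΔP/P ≈ +0.181480 + 0.02954796 = +0.21102796
ΔP ≈ 108.24 × (+0.21102796) = +22.8416663904.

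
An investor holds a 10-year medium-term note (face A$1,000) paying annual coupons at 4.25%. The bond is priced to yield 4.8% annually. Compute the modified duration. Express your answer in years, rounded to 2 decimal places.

Periodic yield y = 0.048. First find Macaulay duration:
  t   CF        PV=CF/(1+0.048)^t    t·PV
  1        42.50        40.5534        40.5534
  2        42.50        38.6960        77.3921
  3        42.50        36.9237       110.7711
  4        42.50        35.2325       140.9301
  5        42.50        33.6188       168.0941
  6        42.50        32.0790       192.4742
  7        42.50        30.6098       214.2683
  8        42.50        29.2078       233.6623
  9        42.50        27.8700       250.8302
  10    1,042.50       652.3238     6,523.2382
  Σ                    957.1149     7,952.2140
P = 957.1149; Macaulay duration = 7,952.2140 / 957.1149 = 8.30853 years.
Modified duration = D_Mac / (1 + y) = 8.30853 / 1.048 = 7.92798 years.

7.93 years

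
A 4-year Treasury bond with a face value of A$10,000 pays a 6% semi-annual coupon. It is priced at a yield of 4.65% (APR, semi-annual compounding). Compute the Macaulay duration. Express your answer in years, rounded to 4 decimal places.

Periodic yield y = 0.02325. Discount each cash flow and weight by its period:
  t   CF        PV=CF/(1+0.02325)^t    t·PV
  1       300.00       293.1835       293.1835
  2       300.00       286.5219       573.0437
  3       300.00       280.0116       840.0347
  4       300.00       273.6492     1,094.5969
  5       300.00       267.4315     1,337.1573
  6       300.00       261.3550     1,568.1297
  7       300.00       255.4165     1,787.9156
  8    10,300.00     8,570.0469    68,560.3751
  Σ                 10,487.6160    76,054.4366
Price P = Σ PV = 10,487.6160.
Macaulay duration = Σ(t·PV) / P = 76,054.4366 / 10,487.6160 = 7.25183 half-year periods.
In years: 7.25183 / 2 = 3.62592 years.

3.6259 years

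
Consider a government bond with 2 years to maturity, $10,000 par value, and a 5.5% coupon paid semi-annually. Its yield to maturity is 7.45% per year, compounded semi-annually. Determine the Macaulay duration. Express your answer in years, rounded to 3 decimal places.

1.919 years

Periodic yield y = 0.03725. Discount each cash flow and weight by its period:
  t   CF        PV=CF/(1+0.03725)^t    t·PV
  1       275.00       265.1241       265.1241
  2       275.00       255.6029       511.2058
  3       275.00       246.4236       739.2709
  4    10,275.00     8,876.6287    35,506.5150
  Σ                  9,643.7794    37,022.1159
Price P = Σ PV = 9,643.7794.
Macaulay duration = Σ(t·PV) / P = 37,022.1159 / 9,643.7794 = 3.83896 half-year periods.
In years: 3.83896 / 2 = 1.91948 years.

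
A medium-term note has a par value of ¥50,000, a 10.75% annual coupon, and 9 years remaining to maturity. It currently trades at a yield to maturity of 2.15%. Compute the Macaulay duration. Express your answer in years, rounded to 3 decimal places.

6.874 years

Periodic yield y = 0.0215. Discount each cash flow and weight by its year:
  t   CF        PV=CF/(1+0.0215)^t    t·PV
  1     5,375.00     5,261.8698     5,261.8698
  2     5,375.00     5,151.1207    10,302.2414
  3     5,375.00     5,042.7026    15,128.1078
  4     5,375.00     4,936.5664    19,746.2657
  5     5,375.00     4,832.6641    24,163.3207
  6     5,375.00     4,730.9487    28,385.6925
  7     5,375.00     4,631.3742    32,419.6194
  8     5,375.00     4,533.8954    36,271.1636
  9    55,375.00    45,726.5463   411,538.9166
  Σ                 84,847.6883   583,217.1974
Price P = Σ PV = 84,847.6883.
Macaulay duration = Σ(t·PV) / P = 583,217.1974 / 84,847.6883 = 6.87370 years.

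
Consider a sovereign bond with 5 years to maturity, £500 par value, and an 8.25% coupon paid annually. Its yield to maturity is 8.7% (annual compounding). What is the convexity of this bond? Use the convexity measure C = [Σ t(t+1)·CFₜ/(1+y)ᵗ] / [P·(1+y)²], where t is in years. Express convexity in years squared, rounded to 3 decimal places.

20.610

With y = 0.087:
  t   CF        PV=CF/(1+0.087)^t    t·PV        t(t+1)·PV
  1        41.25        37.9485        37.9485          75.8970
  2        41.25        34.9112        69.8224         209.4672
  3        41.25        32.1170        96.3511         385.4043
  4        41.25        29.5465       118.1859         590.9296
  5       541.25       356.6565     1,783.2827      10,699.6961
  Σ                    491.1797     2,105.5906      11,961.3943
P = 491.1797.
Convexity = Σ t(t+1)·PV / [P·(1+y)²] = 11,961.3943 / (491.1797 × 1.181569) = 20.61020.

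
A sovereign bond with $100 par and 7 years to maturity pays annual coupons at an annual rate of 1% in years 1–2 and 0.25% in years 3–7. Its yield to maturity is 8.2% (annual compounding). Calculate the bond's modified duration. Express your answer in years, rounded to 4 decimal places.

Periodic yield y = 0.082. First find Macaulay duration:
  t   CF        PV=CF/(1+0.082)^t    t·PV
  1         1.00         0.9242         0.9242
  2         1.00         0.8542         1.7083
  3         0.25         0.1974         0.5921
  4         0.25         0.1824         0.7296
  5         0.25         0.1686         0.8429
  6         0.25         0.1558         0.9348
  7       100.25        57.7422       404.1956
  Σ                     60.2248       409.9276
P = 60.2248; Macaulay duration = 409.9276 / 60.2248 = 6.80663 years.
Modified duration = D_Mac / (1 + y) = 6.80663 / 1.082 = 6.29078 years.

6.2908 years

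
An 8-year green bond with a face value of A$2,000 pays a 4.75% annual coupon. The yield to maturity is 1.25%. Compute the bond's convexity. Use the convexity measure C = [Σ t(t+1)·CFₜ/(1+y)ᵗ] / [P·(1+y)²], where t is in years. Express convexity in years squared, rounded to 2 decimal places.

With y = 0.0125:
  t   CF        PV=CF/(1+0.0125)^t    t·PV        t(t+1)·PV
  1        95.00        93.8272        93.8272         187.6543
  2        95.00        92.6688       185.3376         556.0128
  3        95.00        91.5247       274.5742       1,098.2969
  4        95.00        90.3948       361.5792       1,807.8961
  5        95.00        89.2788       446.3941       2,678.3646
  6        95.00        88.1766       529.0597       3,703.4178
  7        95.00        87.0880       609.6161       4,876.9287
  8     2,095.00     1,896.8097    15,174.4780     136,570.3016
  Σ                  2,529.7687    17,674.8660     151,478.8729
P = 2,529.7687.
Convexity = Σ t(t+1)·PV / [P·(1+y)²] = 151,478.8729 / (2,529.7687 × 1.025156) = 58.40919.

58.41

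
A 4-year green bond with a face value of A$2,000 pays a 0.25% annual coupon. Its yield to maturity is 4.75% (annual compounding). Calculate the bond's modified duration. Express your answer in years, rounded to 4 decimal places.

Periodic yield y = 0.0475. First find Macaulay duration:
  t   CF        PV=CF/(1+0.0475)^t    t·PV
  1         5.00         4.7733         4.7733
  2         5.00         4.5568         9.1136
  3         5.00         4.3502        13.0506
  4     2,005.00     1,665.3221     6,661.2885
  Σ                  1,679.0024     6,688.2259
P = 1,679.0024; Macaulay duration = 6,688.2259 / 1,679.0024 = 3.98345 years.
Modified duration = D_Mac / (1 + y) = 3.98345 / 1.0475 = 3.80282 years.

3.8028 years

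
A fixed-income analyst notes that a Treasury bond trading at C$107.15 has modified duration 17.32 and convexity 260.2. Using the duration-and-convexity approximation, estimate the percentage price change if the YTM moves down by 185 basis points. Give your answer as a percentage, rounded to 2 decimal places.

+36.49%

Duration effect: -D_mod·Δy = -17.32 × (-0.0185) = +0.320420
Convexity effect: ½·C·(Δy)² = 0.5 × 260.2 × (-0.0185)² = +0.044526725
ΔP/P ≈ +0.320420 + 0.044526725 = +0.364946725
= +36.4946725%.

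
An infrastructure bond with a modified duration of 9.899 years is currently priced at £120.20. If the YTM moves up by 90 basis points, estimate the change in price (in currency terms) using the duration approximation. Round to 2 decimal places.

-£10.71

Duration approximation: ΔP/P ≈ -D_mod · Δy = -9.899 × (+0.009) = -0.089091.
ΔP ≈ 120.20 × (-0.089091) = -10.7087382.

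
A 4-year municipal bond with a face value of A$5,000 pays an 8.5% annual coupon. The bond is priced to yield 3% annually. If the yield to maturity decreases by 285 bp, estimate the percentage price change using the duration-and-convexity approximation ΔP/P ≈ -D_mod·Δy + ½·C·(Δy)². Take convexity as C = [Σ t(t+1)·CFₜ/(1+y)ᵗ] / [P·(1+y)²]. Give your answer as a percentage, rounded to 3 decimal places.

With y = 0.03:
  t   CF        PV=CF/(1+0.03)^t    t·PV        t(t+1)·PV
  1       425.00       412.6214       412.6214         825.2427
  2       425.00       400.6033       801.2065       2,403.6196
  3       425.00       388.9352     1,166.8056       4,667.2225
  4     5,425.00     4,820.0422    19,280.1689      96,400.8447
  Σ                  6,022.2021    21,660.8024     104,296.9294
P = 6,022.2021; D_Mac = 3.59682 yrs; D_mod = 3.49206 yrs; C = 16.32457.
Duration effect: -3.49206 × (-0.0285) = +0.099524
Convexity effect: 0.5 × 16.32457 × (-0.0285)² = +0.0066298
ΔP/P ≈ +0.099524 + 0.0066298 = +0.106154 = +10.6154%.

+10.615%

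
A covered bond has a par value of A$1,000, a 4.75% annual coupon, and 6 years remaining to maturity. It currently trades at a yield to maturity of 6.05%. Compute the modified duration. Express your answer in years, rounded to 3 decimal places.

Periodic yield y = 0.0605. First find Macaulay duration:
  t   CF        PV=CF/(1+0.0605)^t    t·PV
  1        47.50        44.7902        44.7902
  2        47.50        42.2350        84.4700
  3        47.50        39.8255       119.4766
  4        47.50        37.5535       150.2142
  5        47.50        35.4112       177.0558
  6     1,047.50       736.3597     4,418.1580
  Σ                    936.1751     4,994.1648
P = 936.1751; Macaulay duration = 4,994.1648 / 936.1751 = 5.33465 years.
Modified duration = D_Mac / (1 + y) = 5.33465 / 1.0605 = 5.03031 years.

5.030 years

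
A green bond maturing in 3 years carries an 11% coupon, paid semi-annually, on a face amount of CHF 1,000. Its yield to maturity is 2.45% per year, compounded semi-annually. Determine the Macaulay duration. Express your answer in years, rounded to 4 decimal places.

Periodic yield y = 0.01225. Discount each cash flow and weight by its period:
  t   CF        PV=CF/(1+0.01225)^t    t·PV
  1        55.00        54.3344        54.3344
  2        55.00        53.6769       107.3537
  3        55.00        53.0273       159.0818
  4        55.00        52.3856       209.5422
  5        55.00        51.7516       258.7580
  6     1,055.00       980.6765     5,884.0587
  Σ                  1,245.8521     6,673.1289
Price P = Σ PV = 1,245.8521.
Macaulay duration = Σ(t·PV) / P = 6,673.1289 / 1,245.8521 = 5.35628 half-year periods.
In years: 5.35628 / 2 = 2.67814 years.

2.6781 years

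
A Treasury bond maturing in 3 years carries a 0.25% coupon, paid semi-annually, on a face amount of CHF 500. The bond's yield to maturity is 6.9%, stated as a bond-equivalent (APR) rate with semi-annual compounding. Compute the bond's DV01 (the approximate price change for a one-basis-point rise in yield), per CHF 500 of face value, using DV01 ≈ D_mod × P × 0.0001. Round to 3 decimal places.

CHF 0.119

Periodic yield y = 0.0345.
  t   CF        PV=CF/(1+0.0345)^t    t·PV
  1        0.625         0.6042         0.6042
  2        0.625         0.5840         1.1680
  3        0.625         0.5645         1.6936
  4        0.625         0.5457         2.1828
  5        0.625         0.5275         2.6375
  6      500.625       408.4412     2,450.6473
  Σ                    411.2671     2,458.9334
P = 411.2671; D_Mac = 5.97892 half-year periods = 2.98946 yrs; D_mod = 2.88976 yrs.
DV01 ≈ 2.88976 × 411.2671 × 0.0001 = 0.118846.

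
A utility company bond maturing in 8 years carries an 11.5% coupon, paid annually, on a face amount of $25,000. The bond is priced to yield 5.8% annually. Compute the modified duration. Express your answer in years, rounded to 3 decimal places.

5.658 years

Periodic yield y = 0.058. First find Macaulay duration:
  t   CF        PV=CF/(1+0.058)^t    t·PV
  1     2,875.00     2,717.3913     2,717.3913
  2     2,875.00     2,568.4228     5,136.8456
  3     2,875.00     2,427.6208     7,282.8623
  4     2,875.00     2,294.5376     9,178.1504
  5     2,875.00     2,168.7501    10,843.7505
  6     2,875.00     2,049.8583    12,299.1499
  7     2,875.00     1,937.4842    13,562.3896
  8    27,875.00    17,755.3621   142,042.8971
  Σ                 33,919.4272   203,063.4365
P = 33,919.4272; Macaulay duration = 203,063.4365 / 33,919.4272 = 5.98664 years.
Modified duration = D_Mac / (1 + y) = 5.98664 / 1.058 = 5.65845 years.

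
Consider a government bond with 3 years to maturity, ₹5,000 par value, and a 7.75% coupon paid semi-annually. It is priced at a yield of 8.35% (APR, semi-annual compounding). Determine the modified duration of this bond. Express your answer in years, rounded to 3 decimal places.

2.622 years

Periodic yield y = 0.04175. First find Macaulay duration:
  t   CF        PV=CF/(1+0.04175)^t    t·PV
  1       193.75       185.9851       185.9851
  2       193.75       178.5314       357.0629
  3       193.75       171.3765       514.1294
  4       193.75       164.5082       658.0330
  5       193.75       157.9153       789.5764
  6     5,193.75     4,063.4974    24,380.9844
  Σ                  4,921.8140    26,885.7712
P = 4,921.8140; Macaulay duration = 26,885.7712 / 4,921.8140 = 5.46257 half-year periods = 2.73129 years.
Modified duration = D_Mac / (1 + y) = 2.73129 / 1.04175 = 2.62183 years.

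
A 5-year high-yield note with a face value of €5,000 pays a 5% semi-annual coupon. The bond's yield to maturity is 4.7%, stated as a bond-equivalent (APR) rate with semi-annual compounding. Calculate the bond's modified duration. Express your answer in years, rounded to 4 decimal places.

Periodic yield y = 0.0235. First find Macaulay duration:
  t   CF        PV=CF/(1+0.0235)^t    t·PV
  1       125.00       122.1299       122.1299
  2       125.00       119.3258       238.6516
  3       125.00       116.5860       349.7581
  4       125.00       113.9092       455.6366
  5       125.00       111.2938       556.4688
  6       125.00       108.7384       652.4304
  7       125.00       106.2417       743.6920
  8       125.00       103.8024       830.4189
  9       125.00       101.4190       912.7711
  10    5,125.00     4,062.7060    40,627.0604
  Σ                  5,066.1522    45,489.0178
P = 5,066.1522; Macaulay duration = 45,489.0178 / 5,066.1522 = 8.97901 half-year periods = 4.48950 years.
Modified duration = D_Mac / (1 + y) = 4.48950 / 1.0235 = 4.38642 years.

4.3864 years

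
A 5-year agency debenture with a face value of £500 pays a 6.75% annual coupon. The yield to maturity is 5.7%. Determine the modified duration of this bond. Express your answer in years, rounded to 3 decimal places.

Periodic yield y = 0.057. First find Macaulay duration:
  t   CF        PV=CF/(1+0.057)^t    t·PV
  1        33.75        31.9300        31.9300
  2        33.75        30.2081        60.4163
  3        33.75        28.5791        85.7374
  4        33.75        27.0380       108.1518
  5       533.75       404.5414     2,022.7069
  Σ                    522.2966     2,308.9423
P = 522.2966; Macaulay duration = 2,308.9423 / 522.2966 = 4.42075 years.
Modified duration = D_Mac / (1 + y) = 4.42075 / 1.057 = 4.18236 years.

4.182 years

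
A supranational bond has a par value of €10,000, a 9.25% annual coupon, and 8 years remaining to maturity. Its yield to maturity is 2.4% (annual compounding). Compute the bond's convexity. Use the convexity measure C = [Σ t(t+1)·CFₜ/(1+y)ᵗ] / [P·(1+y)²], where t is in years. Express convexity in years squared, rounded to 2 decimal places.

With y = 0.024:
  t   CF        PV=CF/(1+0.024)^t    t·PV        t(t+1)·PV
  1       925.00       903.3203       903.3203       1,806.6406
  2       925.00       882.1487     1,764.2975       5,292.8925
  3       925.00       861.4734     2,584.4201      10,337.6806
  4       925.00       841.2826     3,365.1304      16,825.6520
  5       925.00       821.5650     4,107.8252      24,646.9511
  6       925.00       802.3096     4,813.8576      33,697.0035
  7       925.00       783.5055     5,484.5383      43,876.3067
  8    10,925.00     9,036.9482    72,295.5855     650,660.2698
  Σ                 14,932.5534    95,318.9750     787,143.3968
P = 14,932.5534.
Convexity = Σ t(t+1)·PV / [P·(1+y)²] = 787,143.3968 / (14,932.5534 × 1.048576) = 50.27127.

50.27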